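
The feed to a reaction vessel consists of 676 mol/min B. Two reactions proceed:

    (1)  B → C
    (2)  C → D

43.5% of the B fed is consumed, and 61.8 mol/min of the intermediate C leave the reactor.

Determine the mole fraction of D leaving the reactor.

0.344

Conversion of B: B consumed = 1ξ₁ = 0.435 × 676 → ξ₁ = 294.1 mol/min.
C balance: n_C = 0 + 1ξ₁ − 1ξ₂ = 61.8 → ξ₂ = (1·294.1 − 61.8)/1 = 232.3 mol/min.
Outlet amounts (n = n₀ + Σ ν·ξ):
  B: 676 − 1(294.1) = 381.9
  C: 0 + 1(294.1) − 1(232.3) = 61.8
  D: 0 + 1(232.3) = 232.3
Total out = 676 mol/min; y_D = 232.3 / 676 = 0.3436.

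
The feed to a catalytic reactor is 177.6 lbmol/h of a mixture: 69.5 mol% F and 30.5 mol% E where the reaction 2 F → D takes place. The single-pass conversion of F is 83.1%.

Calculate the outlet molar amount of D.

51.3 lbmol/h

F reacted = 0.831 × 123.4 = 102.6 lbmol/h; ν_F = −2, so ξ = 102.6/2 = 51.29 lbmol/h.
Outlet amounts (n = n₀ + ν ξ):
  F: 123.4 − 2(51.29) = 20.86
  D: 0 + 1(51.29) = 51.29
  E: 54.17 (inert)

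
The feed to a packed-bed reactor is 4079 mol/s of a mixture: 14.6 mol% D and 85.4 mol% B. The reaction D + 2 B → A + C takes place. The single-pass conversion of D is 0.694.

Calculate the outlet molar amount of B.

2660 mol/s

D reacted = 0.694 × 595.5 = 413.3 mol/s; ν_D = −1, so ξ = 413.3/1 = 413.3 mol/s.
Outlet amounts (n = n₀ + ν ξ):
  D: 595.5 − 1(413.3) = 182.2
  B: 3483 − 2(413.3) = 2657
  A: 0 + 1(413.3) = 413.3
  C: 0 + 1(413.3) = 413.3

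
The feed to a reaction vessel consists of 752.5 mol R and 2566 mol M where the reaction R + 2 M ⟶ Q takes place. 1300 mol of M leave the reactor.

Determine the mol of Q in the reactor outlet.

633 mol

For M: n = n₀ − 2ξ → 1300 = 2566 − 2ξ, giving ξ = 633 mol.
Outlet amounts (n = n₀ + ν ξ):
  R: 752.5 − 1(633) = 119.5
  M: 2566 − 2(633) = 1300
  Q: 0 + 1(633) = 633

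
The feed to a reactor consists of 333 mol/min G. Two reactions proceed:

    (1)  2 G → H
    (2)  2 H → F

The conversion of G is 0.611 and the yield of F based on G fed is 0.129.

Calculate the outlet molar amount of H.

Conversion of G: G consumed = 2ξ₁ = 0.611 × 333 → ξ₁ = 101.7 mol/min.
Yield of F: 1ξ₂ / 333 = 0.129 → ξ₂ = 42.96 mol/min.
Outlet amounts (n = n₀ + Σ ν·ξ):
  G: 333 − 2(101.7) = 129.5
  H: 0 + 1(101.7) − 2(42.96) = 15.82
  F: 0 + 1(42.96) = 42.96

15.8 mol/min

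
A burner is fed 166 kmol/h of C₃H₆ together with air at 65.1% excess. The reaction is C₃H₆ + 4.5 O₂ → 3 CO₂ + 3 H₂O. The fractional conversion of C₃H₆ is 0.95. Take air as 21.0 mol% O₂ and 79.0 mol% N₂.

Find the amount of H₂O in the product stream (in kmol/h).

473 kmol/h

Stoichiometric O₂ = 4.5 × 166 = 747 kmol/h; O₂ fed = 747 × 1.651 = 1233 kmol/h.
N₂ fed = 1233 × 79/21 = 4640 kmol/h.
Fuel reacted = 0.95 × 166 → ξ = 157.7 kmol/h.
Outlet (n = n₀ + ν ξ):
  C₃H₆: 166 − 1(157.7) = 8.3
  O₂: 1233 − 4.5(157.7) = 523.6
  N₂: 4640 (inert)
  CO₂: 0 + 3(157.7) = 473.1
  H₂O: 0 + 3(157.7) = 473.1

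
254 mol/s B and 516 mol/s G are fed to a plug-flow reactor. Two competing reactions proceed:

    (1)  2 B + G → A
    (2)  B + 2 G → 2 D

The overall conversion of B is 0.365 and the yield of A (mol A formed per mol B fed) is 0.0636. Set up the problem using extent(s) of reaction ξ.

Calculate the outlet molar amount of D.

Yield of A: 1ξ₁ / 254 = 0.0636 → ξ₁ = 16.15 mol/s.
Conversion of B: 2ξ₁ + 1ξ₂ = 0.365 × 254 = 92.71 → ξ₂ = 60.4 mol/s.
Outlet amounts (n = n₀ + Σ ν·ξ):
  B: 254 − 2(16.15) − 1(60.4) = 161.3
  G: 516 − 1(16.15) − 2(60.4) = 379
  A: 0 + 1(16.15) = 16.15
  D: 0 + 2(60.4) = 120.8

121 mol/s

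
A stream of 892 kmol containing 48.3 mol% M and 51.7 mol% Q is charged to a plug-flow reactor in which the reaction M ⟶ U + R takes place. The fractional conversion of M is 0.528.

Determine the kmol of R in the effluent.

M reacted = 0.528 × 430.8 = 227.5 kmol; ν_M = −1, so ξ = 227.5/1 = 227.5 kmol.
Outlet amounts (n = n₀ + ν ξ):
  M: 430.8 − 1(227.5) = 203.4
  U: 0 + 1(227.5) = 227.5
  R: 0 + 1(227.5) = 227.5
  Q: 461.2 (inert)

227 kmol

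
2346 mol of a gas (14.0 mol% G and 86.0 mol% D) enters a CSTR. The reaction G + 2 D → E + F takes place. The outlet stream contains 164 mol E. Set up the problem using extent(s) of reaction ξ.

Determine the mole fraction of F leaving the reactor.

0.0752

For E: n = n₀ + 1ξ → 164 = 0 + 1ξ, giving ξ = 164 mol.
Outlet amounts (n = n₀ + ν ξ):
  G: 328.4 − 1(164) = 164.4
  D: 2018 − 2(164) = 1690
  E: 0 + 1(164) = 164
  F: 0 + 1(164) = 164
Total out = 2182 mol; y_F = 164 / 2182 = 0.07516.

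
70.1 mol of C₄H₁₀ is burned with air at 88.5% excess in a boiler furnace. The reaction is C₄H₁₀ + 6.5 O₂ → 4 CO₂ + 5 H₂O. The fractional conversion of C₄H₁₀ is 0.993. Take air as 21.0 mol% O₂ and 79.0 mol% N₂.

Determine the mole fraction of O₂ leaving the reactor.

Stoichiometric O₂ = 6.5 × 70.1 = 455.6 mol; O₂ fed = 455.6 × 1.885 = 858.9 mol.
N₂ fed = 858.9 × 79/21 = 3231 mol.
Fuel reacted = 0.993 × 70.1 → ξ = 69.61 mol.
Outlet (n = n₀ + ν ξ):
  C₄H₁₀: 70.1 − 1(69.61) = 0.4907
  O₂: 858.9 − 6.5(69.61) = 406.4
  N₂: 3231 (inert)
  CO₂: 0 + 4(69.61) = 278.4
  H₂O: 0 + 5(69.61) = 348
Total out = 4265 mol; y_O₂ = 406.4 / 4265 = 0.09531.

0.0953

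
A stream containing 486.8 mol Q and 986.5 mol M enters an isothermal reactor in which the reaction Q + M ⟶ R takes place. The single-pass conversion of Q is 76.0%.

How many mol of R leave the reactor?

Q reacted = 0.76 × 486.8 = 370 mol; ν_Q = −1, so ξ = 370/1 = 370 mol.
Outlet amounts (n = n₀ + ν ξ):
  Q: 486.8 − 1(370) = 116.8
  M: 986.5 − 1(370) = 616.5
  R: 0 + 1(370) = 370

370 mol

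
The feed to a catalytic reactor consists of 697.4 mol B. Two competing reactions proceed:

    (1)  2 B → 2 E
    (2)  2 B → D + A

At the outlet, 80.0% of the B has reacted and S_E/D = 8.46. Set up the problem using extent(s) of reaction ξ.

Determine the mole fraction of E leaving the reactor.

0.647

Conversion of B: B consumed = 0.8 × 697.4 = 557.9 mol = 2ξ₁ + 2ξ₂.
Selectivity: 2ξ₁ / (1ξ₂) = 8.46 → ξ₁ = 4.23 ξ₂.
Substitute: (2·4.23 + 2) ξ₂ = 557.9 → ξ₂ = 53.34 mol, ξ₁ = 225.6 mol.
Outlet amounts (n = n₀ + Σ ν·ξ):
  B: 697.4 − 2(225.6) − 2(53.34) = 139.5
  E: 0 + 2(225.6) = 451.2
  D: 0 + 1(53.34) = 53.34
  A: 0 + 1(53.34) = 53.34
Total out = 697.4 mol; y_E = 451.2 / 697.4 = 0.647.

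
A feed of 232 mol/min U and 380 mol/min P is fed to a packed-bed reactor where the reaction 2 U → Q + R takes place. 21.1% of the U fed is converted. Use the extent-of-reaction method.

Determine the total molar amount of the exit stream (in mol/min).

U reacted = 0.211 × 232 = 48.95 mol/min; ν_U = −2, so ξ = 48.95/2 = 24.48 mol/min.
Outlet amounts (n = n₀ + ν ξ):
  U: 232 − 2(24.48) = 183
  Q: 0 + 1(24.48) = 24.48
  R: 0 + 1(24.48) = 24.48
  P: 380 (inert)
Total out = 183 + 24.48 + 24.48 + 380 = 612 mol/min.

612 mol/min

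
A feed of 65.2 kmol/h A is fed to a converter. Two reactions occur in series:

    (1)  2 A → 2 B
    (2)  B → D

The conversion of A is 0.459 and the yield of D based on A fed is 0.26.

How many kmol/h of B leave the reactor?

Conversion of A: A consumed = 2ξ₁ = 0.459 × 65.2 → ξ₁ = 14.96 kmol/h.
Yield of D: 1ξ₂ / 65.2 = 0.26 → ξ₂ = 16.95 kmol/h.
Outlet amounts (n = n₀ + Σ ν·ξ):
  A: 65.2 − 2(14.96) = 35.27
  B: 0 + 2(14.96) − 1(16.95) = 12.97
  D: 0 + 1(16.95) = 16.95

13 kmol/h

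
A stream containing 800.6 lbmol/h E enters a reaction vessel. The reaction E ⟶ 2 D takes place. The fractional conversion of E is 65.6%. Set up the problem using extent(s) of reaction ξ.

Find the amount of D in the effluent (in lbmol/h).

E reacted = 0.656 × 800.6 = 525.2 lbmol/h; ν_E = −1, so ξ = 525.2/1 = 525.2 lbmol/h.
Outlet amounts (n = n₀ + ν ξ):
  E: 800.6 − 1(525.2) = 275.4
  D: 0 + 2(525.2) = 1050

1050 lbmol/h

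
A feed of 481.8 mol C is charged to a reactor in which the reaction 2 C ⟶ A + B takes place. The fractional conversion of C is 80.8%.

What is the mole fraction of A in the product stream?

C reacted = 0.808 × 481.8 = 389.3 mol; ν_C = −2, so ξ = 389.3/2 = 194.6 mol.
Outlet amounts (n = n₀ + ν ξ):
  C: 481.8 − 2(194.6) = 92.51
  A: 0 + 1(194.6) = 194.6
  B: 0 + 1(194.6) = 194.6
Total out = 481.8 mol; y_A = 194.6 / 481.8 = 0.404.

0.404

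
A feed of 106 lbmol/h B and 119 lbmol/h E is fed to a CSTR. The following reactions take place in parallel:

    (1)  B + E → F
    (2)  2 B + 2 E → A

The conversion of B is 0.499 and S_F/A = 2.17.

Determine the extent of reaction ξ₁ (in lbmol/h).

Conversion of B: B consumed = 0.499 × 106 = 52.89 lbmol/h = 1ξ₁ + 2ξ₂.
Selectivity: 1ξ₁ / (1ξ₂) = 2.17 → ξ₁ = 2.17 ξ₂.
Substitute: (1·2.17 + 2) ξ₂ = 52.89 → ξ₂ = 12.68 lbmol/h, ξ₁ = 27.53 lbmol/h.
Outlet amounts (n = n₀ + Σ ν·ξ):
  B: 106 − 1(27.53) − 2(12.68) = 53.11
  E: 119 − 1(27.53) − 2(12.68) = 66.11
  F: 0 + 1(27.53) = 27.53
  A: 0 + 1(12.68) = 12.68

ξ₁ = 27.5 lbmol/h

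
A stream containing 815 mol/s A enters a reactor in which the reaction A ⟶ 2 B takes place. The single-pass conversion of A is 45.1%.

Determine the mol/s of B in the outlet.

A reacted = 0.451 × 815 = 367.6 mol/s; ν_A = −1, so ξ = 367.6/1 = 367.6 mol/s.
Outlet amounts (n = n₀ + ν ξ):
  A: 815 − 1(367.6) = 447.4
  B: 0 + 2(367.6) = 735.1

735 mol/s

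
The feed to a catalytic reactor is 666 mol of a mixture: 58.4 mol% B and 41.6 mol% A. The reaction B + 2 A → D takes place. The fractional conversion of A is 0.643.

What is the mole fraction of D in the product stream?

0.183

A reacted = 0.643 × 277.1 = 178.1 mol; ν_A = −2, so ξ = 178.1/2 = 89.07 mol.
Outlet amounts (n = n₀ + ν ξ):
  B: 388.9 − 1(89.07) = 299.9
  A: 277.1 − 2(89.07) = 98.91
  D: 0 + 1(89.07) = 89.07
Total out = 487.9 mol; y_D = 89.07 / 487.9 = 0.1826.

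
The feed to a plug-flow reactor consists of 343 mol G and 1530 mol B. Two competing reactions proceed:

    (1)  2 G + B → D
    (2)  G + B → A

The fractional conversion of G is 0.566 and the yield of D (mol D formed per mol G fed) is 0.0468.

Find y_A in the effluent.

0.0965

Yield of D: 1ξ₁ / 343 = 0.0468 → ξ₁ = 16.05 mol.
Conversion of G: 2ξ₁ + 1ξ₂ = 0.566 × 343 = 194.1 → ξ₂ = 162 mol.
Outlet amounts (n = n₀ + Σ ν·ξ):
  G: 343 − 2(16.05) − 1(162) = 148.9
  B: 1530 − 1(16.05) − 1(162) = 1352
  D: 0 + 1(16.05) = 16.05
  A: 0 + 1(162) = 162
Total out = 1679 mol; y_A = 162 / 1679 = 0.09651.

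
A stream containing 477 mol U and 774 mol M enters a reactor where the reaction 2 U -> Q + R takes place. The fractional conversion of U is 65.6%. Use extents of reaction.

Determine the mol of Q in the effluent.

U reacted = 0.656 × 477 = 312.9 mol; ν_U = −2, so ξ = 312.9/2 = 156.5 mol.
Outlet amounts (n = n₀ + ν ξ):
  U: 477 − 2(156.5) = 164.1
  Q: 0 + 1(156.5) = 156.5
  R: 0 + 1(156.5) = 156.5
  M: 774 (inert)

156 mol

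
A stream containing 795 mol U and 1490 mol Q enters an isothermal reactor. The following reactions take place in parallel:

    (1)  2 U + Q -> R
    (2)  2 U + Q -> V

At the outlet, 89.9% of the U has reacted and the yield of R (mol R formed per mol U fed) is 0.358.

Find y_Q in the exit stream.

0.721

Yield of R: 1ξ₁ / 795 = 0.358 → ξ₁ = 284.6 mol.
Conversion of U: 2ξ₁ + 2ξ₂ = 0.899 × 795 = 714.7 → ξ₂ = 72.74 mol.
Outlet amounts (n = n₀ + Σ ν·ξ):
  U: 795 − 2(284.6) − 2(72.74) = 80.29
  Q: 1490 − 1(284.6) − 1(72.74) = 1133
  R: 0 + 1(284.6) = 284.6
  V: 0 + 1(72.74) = 72.74
Total out = 1570 mol; y_Q = 1133 / 1570 = 0.7213.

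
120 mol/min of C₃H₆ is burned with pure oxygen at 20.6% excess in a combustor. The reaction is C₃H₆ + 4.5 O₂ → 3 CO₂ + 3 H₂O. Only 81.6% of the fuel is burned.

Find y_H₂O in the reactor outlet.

0.358

Stoichiometric O₂ = 4.5 × 120 = 540 mol/min; O₂ fed = 540 × 1.206 = 651.2 mol/min.
Fuel reacted = 0.816 × 120 → ξ = 97.92 mol/min.
Outlet (n = n₀ + ν ξ):
  C₃H₆: 120 − 1(97.92) = 22.08
  O₂: 651.2 − 4.5(97.92) = 210.6
  CO₂: 0 + 3(97.92) = 293.8
  H₂O: 0 + 3(97.92) = 293.8
Total out = 820.2 mol/min; y_H₂O = 293.8 / 820.2 = 0.3582.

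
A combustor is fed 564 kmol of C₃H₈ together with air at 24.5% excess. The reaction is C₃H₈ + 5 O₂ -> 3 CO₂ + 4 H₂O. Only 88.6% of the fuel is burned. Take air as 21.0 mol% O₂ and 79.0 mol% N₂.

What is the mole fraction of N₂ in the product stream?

0.743

Stoichiometric O₂ = 5 × 564 = 2820 kmol; O₂ fed = 2820 × 1.245 = 3511 kmol.
N₂ fed = 3511 × 79/21 = 13210 kmol.
Fuel reacted = 0.886 × 564 → ξ = 499.7 kmol.
Outlet (n = n₀ + ν ξ):
  C₃H₈: 564 − 1(499.7) = 64.3
  O₂: 3511 − 5(499.7) = 1012
  N₂: 13210 (inert)
  CO₂: 0 + 3(499.7) = 1499
  H₂O: 0 + 4(499.7) = 1999
Total out = 17780 kmol; y_N₂ = 13210 / 17780 = 0.7427.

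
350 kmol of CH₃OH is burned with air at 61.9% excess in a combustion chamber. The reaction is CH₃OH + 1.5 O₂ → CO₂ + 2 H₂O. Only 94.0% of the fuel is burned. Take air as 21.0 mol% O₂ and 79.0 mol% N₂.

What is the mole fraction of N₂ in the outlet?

Stoichiometric O₂ = 1.5 × 350 = 525 kmol; O₂ fed = 525 × 1.619 = 850 kmol.
N₂ fed = 850 × 79/21 = 3198 kmol.
Fuel reacted = 0.94 × 350 → ξ = 329 kmol.
Outlet (n = n₀ + ν ξ):
  CH₃OH: 350 − 1(329) = 21
  O₂: 850 − 1.5(329) = 356.5
  N₂: 3198 (inert)
  CO₂: 0 + 1(329) = 329
  H₂O: 0 + 2(329) = 658
Total out = 4562 kmol; y_N₂ = 3198 / 4562 = 0.7009.

0.701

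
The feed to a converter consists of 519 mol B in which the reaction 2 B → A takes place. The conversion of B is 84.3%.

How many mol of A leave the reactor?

219 mol

B reacted = 0.843 × 519 = 437.5 mol; ν_B = −2, so ξ = 437.5/2 = 218.8 mol.
Outlet amounts (n = n₀ + ν ξ):
  B: 519 − 2(218.8) = 81.48
  A: 0 + 1(218.8) = 218.8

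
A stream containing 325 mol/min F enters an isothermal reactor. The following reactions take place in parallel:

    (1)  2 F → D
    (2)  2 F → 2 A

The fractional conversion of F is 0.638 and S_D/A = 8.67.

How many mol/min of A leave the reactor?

Conversion of F: F consumed = 0.638 × 325 = 207.3 mol/min = 2ξ₁ + 2ξ₂.
Selectivity: 1ξ₁ / (2ξ₂) = 8.67 → ξ₁ = 17.34 ξ₂.
Substitute: (2·17.34 + 2) ξ₂ = 207.3 → ξ₂ = 5.653 mol/min, ξ₁ = 98.02 mol/min.
Outlet amounts (n = n₀ + Σ ν·ξ):
  F: 325 − 2(98.02) − 2(5.653) = 117.7
  D: 0 + 1(98.02) = 98.02
  A: 0 + 2(5.653) = 11.31

11.3 mol/min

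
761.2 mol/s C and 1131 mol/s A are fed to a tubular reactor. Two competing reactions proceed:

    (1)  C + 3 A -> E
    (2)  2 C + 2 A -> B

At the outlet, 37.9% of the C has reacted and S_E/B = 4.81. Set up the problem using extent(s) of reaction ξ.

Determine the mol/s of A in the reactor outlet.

Conversion of C: C consumed = 0.379 × 761.2 = 288.5 mol/s = 1ξ₁ + 2ξ₂.
Selectivity: 1ξ₁ / (1ξ₂) = 4.81 → ξ₁ = 4.81 ξ₂.
Substitute: (1·4.81 + 2) ξ₂ = 288.5 → ξ₂ = 42.36 mol/s, ξ₁ = 203.8 mol/s.
Outlet amounts (n = n₀ + Σ ν·ξ):
  C: 761.2 − 1(203.8) − 2(42.36) = 472.7
  A: 1131 − 3(203.8) − 2(42.36) = 435
  E: 0 + 1(203.8) = 203.8
  B: 0 + 1(42.36) = 42.36

435 mol/s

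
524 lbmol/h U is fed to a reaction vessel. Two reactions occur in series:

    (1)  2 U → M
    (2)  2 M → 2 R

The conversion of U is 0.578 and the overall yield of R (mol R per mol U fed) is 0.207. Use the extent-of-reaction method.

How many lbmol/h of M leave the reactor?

Conversion of U: U consumed = 2ξ₁ = 0.578 × 524 → ξ₁ = 151.4 lbmol/h.
Yield of R: 2ξ₂ / 524 = 0.207 → ξ₂ = 54.23 lbmol/h.
Outlet amounts (n = n₀ + Σ ν·ξ):
  U: 524 − 2(151.4) = 221.1
  M: 0 + 1(151.4) − 2(54.23) = 42.97
  R: 0 + 2(54.23) = 108.5

43 lbmol/h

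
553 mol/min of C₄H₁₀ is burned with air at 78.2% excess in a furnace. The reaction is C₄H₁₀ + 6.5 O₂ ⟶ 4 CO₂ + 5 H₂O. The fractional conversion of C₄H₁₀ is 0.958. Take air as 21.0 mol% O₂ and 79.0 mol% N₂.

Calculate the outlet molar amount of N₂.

24100 mol/min

Stoichiometric O₂ = 6.5 × 553 = 3594 mol/min; O₂ fed = 3594 × 1.782 = 6405 mol/min.
N₂ fed = 6405 × 79/21 = 24100 mol/min.
Fuel reacted = 0.958 × 553 → ξ = 529.8 mol/min.
Outlet (n = n₀ + ν ξ):
  C₄H₁₀: 553 − 1(529.8) = 23.23
  O₂: 6405 − 6.5(529.8) = 2962
  N₂: 24100 (inert)
  CO₂: 0 + 4(529.8) = 2119
  H₂O: 0 + 5(529.8) = 2649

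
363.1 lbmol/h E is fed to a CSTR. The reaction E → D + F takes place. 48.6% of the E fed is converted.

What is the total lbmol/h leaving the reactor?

E reacted = 0.486 × 363.1 = 176.5 lbmol/h; ν_E = −1, so ξ = 176.5/1 = 176.5 lbmol/h.
Outlet amounts (n = n₀ + ν ξ):
  E: 363.1 − 1(176.5) = 186.6
  D: 0 + 1(176.5) = 176.5
  F: 0 + 1(176.5) = 176.5
Total out = 186.6 + 176.5 + 176.5 = 539.6 lbmol/h.

540 lbmol/h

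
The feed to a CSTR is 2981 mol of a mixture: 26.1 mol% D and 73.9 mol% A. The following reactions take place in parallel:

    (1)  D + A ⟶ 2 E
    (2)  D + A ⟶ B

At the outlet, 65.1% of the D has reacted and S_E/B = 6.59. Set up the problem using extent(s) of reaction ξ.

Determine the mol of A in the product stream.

Conversion of D: D consumed = 0.651 × 778 = 506.5 mol = 1ξ₁ + 1ξ₂.
Selectivity: 2ξ₁ / (1ξ₂) = 6.59 → ξ₁ = 3.295 ξ₂.
Substitute: (1·3.295 + 1) ξ₂ = 506.5 → ξ₂ = 117.9 mol, ξ₁ = 388.6 mol.
Outlet amounts (n = n₀ + Σ ν·ξ):
  D: 778 − 1(388.6) − 1(117.9) = 271.5
  A: 2203 − 1(388.6) − 1(117.9) = 1696
  E: 0 + 2(388.6) = 777.2
  B: 0 + 1(117.9) = 117.9

1700 mol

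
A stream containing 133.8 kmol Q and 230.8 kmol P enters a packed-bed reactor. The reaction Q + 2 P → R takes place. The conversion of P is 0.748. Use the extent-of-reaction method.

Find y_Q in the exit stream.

0.247

P reacted = 0.748 × 230.8 = 172.6 kmol; ν_P = −2, so ξ = 172.6/2 = 86.32 kmol.
Outlet amounts (n = n₀ + ν ξ):
  Q: 133.8 − 1(86.32) = 47.48
  P: 230.8 − 2(86.32) = 58.16
  R: 0 + 1(86.32) = 86.32
Total out = 192 kmol; y_Q = 47.48 / 192 = 0.2473.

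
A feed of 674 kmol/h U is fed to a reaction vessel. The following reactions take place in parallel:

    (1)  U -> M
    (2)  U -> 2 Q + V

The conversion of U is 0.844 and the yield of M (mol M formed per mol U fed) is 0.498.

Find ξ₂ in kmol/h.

ξ₂ = 233 kmol/h

Yield of M: 1ξ₁ / 674 = 0.498 → ξ₁ = 335.7 kmol/h.
Conversion of U: 1ξ₁ + 1ξ₂ = 0.844 × 674 = 568.9 → ξ₂ = 233.2 kmol/h.
Outlet amounts (n = n₀ + Σ ν·ξ):
  U: 674 − 1(335.7) − 1(233.2) = 105.1
  M: 0 + 1(335.7) = 335.7
  Q: 0 + 2(233.2) = 466.4
  V: 0 + 1(233.2) = 233.2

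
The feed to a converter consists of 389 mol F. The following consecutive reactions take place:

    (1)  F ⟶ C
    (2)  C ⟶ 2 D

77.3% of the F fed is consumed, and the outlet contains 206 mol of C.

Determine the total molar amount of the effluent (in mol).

484 mol

Conversion of F: F consumed = 1ξ₁ = 0.773 × 389 → ξ₁ = 300.7 mol.
C balance: n_C = 0 + 1ξ₁ − 1ξ₂ = 206 → ξ₂ = (1·300.7 − 206)/1 = 94.7 mol.
Outlet amounts (n = n₀ + Σ ν·ξ):
  F: 389 − 1(300.7) = 88.3
  C: 0 + 1(300.7) − 1(94.7) = 206
  D: 0 + 2(94.7) = 189.4
Total out = 88.3 + 206 + 189.4 = 483.7 mol.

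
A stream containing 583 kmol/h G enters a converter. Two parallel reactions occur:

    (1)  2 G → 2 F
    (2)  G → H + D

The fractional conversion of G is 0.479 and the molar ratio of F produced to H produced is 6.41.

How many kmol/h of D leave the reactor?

Conversion of G: G consumed = 0.479 × 583 = 279.3 kmol/h = 2ξ₁ + 1ξ₂.
Selectivity: 2ξ₁ / (1ξ₂) = 6.41 → ξ₁ = 3.205 ξ₂.
Substitute: (2·3.205 + 1) ξ₂ = 279.3 → ξ₂ = 37.69 kmol/h, ξ₁ = 120.8 kmol/h.
Outlet amounts (n = n₀ + Σ ν·ξ):
  G: 583 − 2(120.8) − 1(37.69) = 303.7
  F: 0 + 2(120.8) = 241.6
  H: 0 + 1(37.69) = 37.69
  D: 0 + 1(37.69) = 37.69

37.7 kmol/h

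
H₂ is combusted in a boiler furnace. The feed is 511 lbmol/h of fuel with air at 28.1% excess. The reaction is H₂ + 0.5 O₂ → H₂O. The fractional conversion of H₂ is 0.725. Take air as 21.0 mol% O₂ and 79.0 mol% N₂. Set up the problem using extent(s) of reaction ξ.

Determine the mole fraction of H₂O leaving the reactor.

0.197

Stoichiometric O₂ = 0.5 × 511 = 255.5 lbmol/h; O₂ fed = 255.5 × 1.281 = 327.3 lbmol/h.
N₂ fed = 327.3 × 79/21 = 1231 lbmol/h.
Fuel reacted = 0.725 × 511 → ξ = 370.5 lbmol/h.
Outlet (n = n₀ + ν ξ):
  H₂: 511 − 1(370.5) = 140.5
  O₂: 327.3 − 0.5(370.5) = 142.1
  N₂: 1231 (inert)
  H₂O: 0 + 1(370.5) = 370.5
Total out = 1884 lbmol/h; y_H₂O = 370.5 / 1884 = 0.1966.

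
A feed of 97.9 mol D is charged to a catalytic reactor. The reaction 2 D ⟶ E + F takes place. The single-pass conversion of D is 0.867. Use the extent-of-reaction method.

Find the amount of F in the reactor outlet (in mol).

D reacted = 0.867 × 97.9 = 84.88 mol; ν_D = −2, so ξ = 84.88/2 = 42.44 mol.
Outlet amounts (n = n₀ + ν ξ):
  D: 97.9 − 2(42.44) = 13.02
  E: 0 + 1(42.44) = 42.44
  F: 0 + 1(42.44) = 42.44

42.4 mol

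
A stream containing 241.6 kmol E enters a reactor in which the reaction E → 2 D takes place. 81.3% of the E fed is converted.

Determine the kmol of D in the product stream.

393 kmol

E reacted = 0.813 × 241.6 = 196.4 kmol; ν_E = −1, so ξ = 196.4/1 = 196.4 kmol.
Outlet amounts (n = n₀ + ν ξ):
  E: 241.6 − 1(196.4) = 45.18
  D: 0 + 2(196.4) = 392.8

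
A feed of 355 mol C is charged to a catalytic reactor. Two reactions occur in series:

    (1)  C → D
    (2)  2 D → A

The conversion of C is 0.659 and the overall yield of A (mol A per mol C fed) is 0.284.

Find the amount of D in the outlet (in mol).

Conversion of C: C consumed = 1ξ₁ = 0.659 × 355 → ξ₁ = 233.9 mol.
Yield of A: 1ξ₂ / 355 = 0.284 → ξ₂ = 100.8 mol.
Outlet amounts (n = n₀ + Σ ν·ξ):
  C: 355 − 1(233.9) = 121.1
  D: 0 + 1(233.9) − 2(100.8) = 32.31
  A: 0 + 1(100.8) = 100.8

32.3 mol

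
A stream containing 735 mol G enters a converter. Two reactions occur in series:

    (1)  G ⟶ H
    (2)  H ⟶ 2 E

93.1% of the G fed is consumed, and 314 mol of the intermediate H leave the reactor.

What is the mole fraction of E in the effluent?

Conversion of G: G consumed = 1ξ₁ = 0.931 × 735 → ξ₁ = 684.3 mol.
H balance: n_H = 0 + 1ξ₁ − 1ξ₂ = 314 → ξ₂ = (1·684.3 − 314)/1 = 370.3 mol.
Outlet amounts (n = n₀ + Σ ν·ξ):
  G: 735 − 1(684.3) = 50.71
  H: 0 + 1(684.3) − 1(370.3) = 314
  E: 0 + 2(370.3) = 740.6
Total out = 1105 mol; y_E = 740.6 / 1105 = 0.67.

0.67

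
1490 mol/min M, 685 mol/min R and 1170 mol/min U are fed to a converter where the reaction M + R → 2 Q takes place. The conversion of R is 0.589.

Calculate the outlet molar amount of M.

1090 mol/min

R reacted = 0.589 × 685 = 403.5 mol/min; ν_R = −1, so ξ = 403.5/1 = 403.5 mol/min.
Outlet amounts (n = n₀ + ν ξ):
  M: 1490 − 1(403.5) = 1087
  R: 685 − 1(403.5) = 281.5
  Q: 0 + 2(403.5) = 806.9
  U: 1170 (inert)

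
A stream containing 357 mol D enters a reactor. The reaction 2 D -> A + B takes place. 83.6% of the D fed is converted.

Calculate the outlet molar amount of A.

149 mol

D reacted = 0.836 × 357 = 298.5 mol; ν_D = −2, so ξ = 298.5/2 = 149.2 mol.
Outlet amounts (n = n₀ + ν ξ):
  D: 357 − 2(149.2) = 58.55
  A: 0 + 1(149.2) = 149.2
  B: 0 + 1(149.2) = 149.2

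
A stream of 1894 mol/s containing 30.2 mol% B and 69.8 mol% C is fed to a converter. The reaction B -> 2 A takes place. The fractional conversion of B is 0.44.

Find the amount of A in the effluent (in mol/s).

B reacted = 0.44 × 572 = 251.7 mol/s; ν_B = −1, so ξ = 251.7/1 = 251.7 mol/s.
Outlet amounts (n = n₀ + ν ξ):
  B: 572 − 1(251.7) = 320.3
  A: 0 + 2(251.7) = 503.3
  C: 1322 (inert)

503 mol/s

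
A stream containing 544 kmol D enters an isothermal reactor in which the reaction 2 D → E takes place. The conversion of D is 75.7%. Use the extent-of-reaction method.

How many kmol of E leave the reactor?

D reacted = 0.757 × 544 = 411.8 kmol; ν_D = −2, so ξ = 411.8/2 = 205.9 kmol.
Outlet amounts (n = n₀ + ν ξ):
  D: 544 − 2(205.9) = 132.2
  E: 0 + 1(205.9) = 205.9

206 kmol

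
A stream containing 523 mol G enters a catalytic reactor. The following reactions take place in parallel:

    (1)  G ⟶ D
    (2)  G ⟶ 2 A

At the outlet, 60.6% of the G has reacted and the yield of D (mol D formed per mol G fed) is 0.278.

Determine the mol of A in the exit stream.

Yield of D: 1ξ₁ / 523 = 0.278 → ξ₁ = 145.4 mol.
Conversion of G: 1ξ₁ + 1ξ₂ = 0.606 × 523 = 316.9 → ξ₂ = 171.5 mol.
Outlet amounts (n = n₀ + Σ ν·ξ):
  G: 523 − 1(145.4) − 1(171.5) = 206.1
  D: 0 + 1(145.4) = 145.4
  A: 0 + 2(171.5) = 343.1

343 mol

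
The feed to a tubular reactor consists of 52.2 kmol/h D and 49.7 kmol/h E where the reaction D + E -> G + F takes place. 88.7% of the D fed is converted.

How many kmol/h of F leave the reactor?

46.3 kmol/h

D reacted = 0.887 × 52.2 = 46.3 kmol/h; ν_D = −1, so ξ = 46.3/1 = 46.3 kmol/h.
Outlet amounts (n = n₀ + ν ξ):
  D: 52.2 − 1(46.3) = 5.899
  E: 49.7 − 1(46.3) = 3.399
  G: 0 + 1(46.3) = 46.3
  F: 0 + 1(46.3) = 46.3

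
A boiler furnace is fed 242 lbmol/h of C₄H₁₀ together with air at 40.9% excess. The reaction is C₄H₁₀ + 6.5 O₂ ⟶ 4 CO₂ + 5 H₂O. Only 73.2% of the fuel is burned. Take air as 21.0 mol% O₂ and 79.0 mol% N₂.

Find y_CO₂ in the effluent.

Stoichiometric O₂ = 6.5 × 242 = 1573 lbmol/h; O₂ fed = 1573 × 1.409 = 2216 lbmol/h.
N₂ fed = 2216 × 79/21 = 8338 lbmol/h.
Fuel reacted = 0.732 × 242 → ξ = 177.1 lbmol/h.
Outlet (n = n₀ + ν ξ):
  C₄H₁₀: 242 − 1(177.1) = 64.86
  O₂: 2216 − 6.5(177.1) = 1065
  N₂: 8338 (inert)
  CO₂: 0 + 4(177.1) = 708.6
  H₂O: 0 + 5(177.1) = 885.7
Total out = 11060 lbmol/h; y_CO₂ = 708.6 / 11060 = 0.06406.

0.0641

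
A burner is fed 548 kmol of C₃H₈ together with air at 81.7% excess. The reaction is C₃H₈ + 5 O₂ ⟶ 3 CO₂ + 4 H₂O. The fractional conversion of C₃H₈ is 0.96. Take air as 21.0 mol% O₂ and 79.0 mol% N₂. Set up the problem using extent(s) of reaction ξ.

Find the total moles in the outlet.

Stoichiometric O₂ = 5 × 548 = 2740 kmol; O₂ fed = 2740 × 1.817 = 4979 kmol.
N₂ fed = 4979 × 79/21 = 18730 kmol.
Fuel reacted = 0.96 × 548 → ξ = 526.1 kmol.
Outlet (n = n₀ + ν ξ):
  C₃H₈: 548 − 1(526.1) = 21.92
  O₂: 4979 − 5(526.1) = 2348
  N₂: 18730 (inert)
  CO₂: 0 + 3(526.1) = 1578
  H₂O: 0 + 4(526.1) = 2104
Total out = 21.92 + 2348 + 18730 + 1578 + 2104 = 24780 kmol.

24800 kmol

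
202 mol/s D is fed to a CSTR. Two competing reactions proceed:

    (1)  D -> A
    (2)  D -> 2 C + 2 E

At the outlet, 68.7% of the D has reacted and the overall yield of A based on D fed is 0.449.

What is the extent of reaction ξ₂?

Yield of A: 1ξ₁ / 202 = 0.449 → ξ₁ = 90.7 mol/s.
Conversion of D: 1ξ₁ + 1ξ₂ = 0.687 × 202 = 138.8 → ξ₂ = 48.08 mol/s.
Outlet amounts (n = n₀ + Σ ν·ξ):
  D: 202 − 1(90.7) − 1(48.08) = 63.23
  A: 0 + 1(90.7) = 90.7
  C: 0 + 2(48.08) = 96.15
  E: 0 + 2(48.08) = 96.15

ξ₂ = 48.1 mol/s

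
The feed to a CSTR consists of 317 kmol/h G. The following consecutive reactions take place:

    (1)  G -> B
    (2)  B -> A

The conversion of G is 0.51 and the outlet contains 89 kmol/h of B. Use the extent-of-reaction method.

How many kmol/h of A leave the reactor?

Conversion of G: G consumed = 1ξ₁ = 0.51 × 317 → ξ₁ = 161.7 kmol/h.
B balance: n_B = 0 + 1ξ₁ − 1ξ₂ = 89 → ξ₂ = (1·161.7 − 89)/1 = 72.67 kmol/h.
Outlet amounts (n = n₀ + Σ ν·ξ):
  G: 317 − 1(161.7) = 155.3
  B: 0 + 1(161.7) − 1(72.67) = 89
  A: 0 + 1(72.67) = 72.67

72.7 kmol/h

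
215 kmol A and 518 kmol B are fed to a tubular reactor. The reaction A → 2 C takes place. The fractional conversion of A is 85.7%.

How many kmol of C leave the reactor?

A reacted = 0.857 × 215 = 184.3 kmol; ν_A = −1, so ξ = 184.3/1 = 184.3 kmol.
Outlet amounts (n = n₀ + ν ξ):
  A: 215 − 1(184.3) = 30.75
  C: 0 + 2(184.3) = 368.5
  B: 518 (inert)

369 kmol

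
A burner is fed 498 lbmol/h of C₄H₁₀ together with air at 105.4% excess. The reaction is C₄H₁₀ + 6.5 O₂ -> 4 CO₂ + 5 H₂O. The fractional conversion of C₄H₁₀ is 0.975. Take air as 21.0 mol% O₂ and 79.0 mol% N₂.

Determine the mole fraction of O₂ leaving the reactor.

0.106

Stoichiometric O₂ = 6.5 × 498 = 3237 lbmol/h; O₂ fed = 3237 × 2.054 = 6649 lbmol/h.
N₂ fed = 6649 × 79/21 = 25010 lbmol/h.
Fuel reacted = 0.975 × 498 → ξ = 485.6 lbmol/h.
Outlet (n = n₀ + ν ξ):
  C₄H₁₀: 498 − 1(485.6) = 12.45
  O₂: 6649 − 6.5(485.6) = 3493
  N₂: 25010 (inert)
  CO₂: 0 + 4(485.6) = 1942
  H₂O: 0 + 5(485.6) = 2428
Total out = 32890 lbmol/h; y_O₂ = 3493 / 32890 = 0.1062.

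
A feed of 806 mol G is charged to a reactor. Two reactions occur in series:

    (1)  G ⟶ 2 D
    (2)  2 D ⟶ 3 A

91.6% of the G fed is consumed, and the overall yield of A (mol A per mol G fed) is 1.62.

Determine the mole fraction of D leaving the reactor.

Conversion of G: G consumed = 1ξ₁ = 0.916 × 806 → ξ₁ = 738.3 mol.
Yield of A: 3ξ₂ / 806 = 1.62 → ξ₂ = 435.2 mol.
Outlet amounts (n = n₀ + Σ ν·ξ):
  G: 806 − 1(738.3) = 67.7
  D: 0 + 2(738.3) − 2(435.2) = 606.1
  A: 0 + 3(435.2) = 1306
Total out = 1980 mol; y_D = 606.1 / 1980 = 0.3062.

0.306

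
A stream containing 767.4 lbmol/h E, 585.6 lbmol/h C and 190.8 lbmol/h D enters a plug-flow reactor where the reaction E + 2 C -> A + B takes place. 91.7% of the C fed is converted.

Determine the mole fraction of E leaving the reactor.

C reacted = 0.917 × 585.6 = 537 lbmol/h; ν_C = −2, so ξ = 537/2 = 268.5 lbmol/h.
Outlet amounts (n = n₀ + ν ξ):
  E: 767.4 − 1(268.5) = 498.9
  C: 585.6 − 2(268.5) = 48.6
  A: 0 + 1(268.5) = 268.5
  B: 0 + 1(268.5) = 268.5
  D: 190.8 (inert)
Total out = 1275 lbmol/h; y_E = 498.9 / 1275 = 0.3912.

0.391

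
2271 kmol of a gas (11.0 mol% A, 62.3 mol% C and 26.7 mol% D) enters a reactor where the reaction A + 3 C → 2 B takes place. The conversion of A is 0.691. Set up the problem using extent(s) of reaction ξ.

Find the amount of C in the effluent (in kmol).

A reacted = 0.691 × 249.8 = 172.6 kmol; ν_A = −1, so ξ = 172.6/1 = 172.6 kmol.
Outlet amounts (n = n₀ + ν ξ):
  A: 249.8 − 1(172.6) = 77.19
  C: 1415 − 3(172.6) = 897
  B: 0 + 2(172.6) = 345.2
  D: 606.4 (inert)

897 kmol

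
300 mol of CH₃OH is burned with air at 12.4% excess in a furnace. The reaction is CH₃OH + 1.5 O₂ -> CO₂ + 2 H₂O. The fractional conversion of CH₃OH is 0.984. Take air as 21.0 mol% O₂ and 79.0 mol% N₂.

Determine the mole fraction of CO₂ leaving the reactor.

Stoichiometric O₂ = 1.5 × 300 = 450 mol; O₂ fed = 450 × 1.124 = 505.8 mol.
N₂ fed = 505.8 × 79/21 = 1903 mol.
Fuel reacted = 0.984 × 300 → ξ = 295.2 mol.
Outlet (n = n₀ + ν ξ):
  CH₃OH: 300 − 1(295.2) = 4.8
  O₂: 505.8 − 1.5(295.2) = 63
  N₂: 1903 (inert)
  CO₂: 0 + 1(295.2) = 295.2
  H₂O: 0 + 2(295.2) = 590.4
Total out = 2856 mol; y_CO₂ = 295.2 / 2856 = 0.1034.

0.103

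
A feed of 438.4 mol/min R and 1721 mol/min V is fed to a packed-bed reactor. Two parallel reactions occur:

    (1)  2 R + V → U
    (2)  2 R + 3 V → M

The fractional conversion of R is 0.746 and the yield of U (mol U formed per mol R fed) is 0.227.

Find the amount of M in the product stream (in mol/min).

Yield of U: 1ξ₁ / 438.4 = 0.227 → ξ₁ = 99.52 mol/min.
Conversion of R: 2ξ₁ + 2ξ₂ = 0.746 × 438.4 = 327 → ξ₂ = 64.01 mol/min.
Outlet amounts (n = n₀ + Σ ν·ξ):
  R: 438.4 − 2(99.52) − 2(64.01) = 111.4
  V: 1721 − 1(99.52) − 3(64.01) = 1429
  U: 0 + 1(99.52) = 99.52
  M: 0 + 1(64.01) = 64.01

64 mol/min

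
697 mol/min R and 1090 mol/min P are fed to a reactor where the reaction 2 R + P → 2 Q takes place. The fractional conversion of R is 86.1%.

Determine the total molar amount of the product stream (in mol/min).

R reacted = 0.861 × 697 = 600.1 mol/min; ν_R = −2, so ξ = 600.1/2 = 300.1 mol/min.
Outlet amounts (n = n₀ + ν ξ):
  R: 697 − 2(300.1) = 96.88
  P: 1090 − 1(300.1) = 789.9
  Q: 0 + 2(300.1) = 600.1
Total out = 96.88 + 789.9 + 600.1 = 1487 mol/min.

1490 mol/min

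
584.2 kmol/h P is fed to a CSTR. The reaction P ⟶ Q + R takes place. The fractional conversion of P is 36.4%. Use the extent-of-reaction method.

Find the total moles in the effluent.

P reacted = 0.364 × 584.2 = 212.6 kmol/h; ν_P = −1, so ξ = 212.6/1 = 212.6 kmol/h.
Outlet amounts (n = n₀ + ν ξ):
  P: 584.2 − 1(212.6) = 371.6
  Q: 0 + 1(212.6) = 212.6
  R: 0 + 1(212.6) = 212.6
Total out = 371.6 + 212.6 + 212.6 = 796.8 kmol/h.

797 kmol/h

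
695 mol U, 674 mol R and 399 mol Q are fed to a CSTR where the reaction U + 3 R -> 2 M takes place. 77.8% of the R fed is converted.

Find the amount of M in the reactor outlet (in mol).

R reacted = 0.778 × 674 = 524.4 mol; ν_R = −3, so ξ = 524.4/3 = 174.8 mol.
Outlet amounts (n = n₀ + ν ξ):
  U: 695 − 1(174.8) = 520.2
  R: 674 − 3(174.8) = 149.6
  M: 0 + 2(174.8) = 349.6
  Q: 399 (inert)

350 mol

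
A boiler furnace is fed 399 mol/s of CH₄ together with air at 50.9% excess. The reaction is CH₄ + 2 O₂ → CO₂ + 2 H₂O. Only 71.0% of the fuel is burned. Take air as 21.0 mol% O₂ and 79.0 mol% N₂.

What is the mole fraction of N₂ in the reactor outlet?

0.739

Stoichiometric O₂ = 2 × 399 = 798 mol/s; O₂ fed = 798 × 1.509 = 1204 mol/s.
N₂ fed = 1204 × 79/21 = 4530 mol/s.
Fuel reacted = 0.71 × 399 → ξ = 283.3 mol/s.
Outlet (n = n₀ + ν ξ):
  CH₄: 399 − 1(283.3) = 115.7
  O₂: 1204 − 2(283.3) = 637.6
  N₂: 4530 (inert)
  CO₂: 0 + 1(283.3) = 283.3
  H₂O: 0 + 2(283.3) = 566.6
Total out = 6133 mol/s; y_N₂ = 4530 / 6133 = 0.7386.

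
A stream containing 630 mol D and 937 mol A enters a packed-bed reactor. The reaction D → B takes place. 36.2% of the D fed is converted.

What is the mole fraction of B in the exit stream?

0.146

D reacted = 0.362 × 630 = 228.1 mol; ν_D = −1, so ξ = 228.1/1 = 228.1 mol.
Outlet amounts (n = n₀ + ν ξ):
  D: 630 − 1(228.1) = 401.9
  B: 0 + 1(228.1) = 228.1
  A: 937 (inert)
Total out = 1567 mol; y_B = 228.1 / 1567 = 0.1455.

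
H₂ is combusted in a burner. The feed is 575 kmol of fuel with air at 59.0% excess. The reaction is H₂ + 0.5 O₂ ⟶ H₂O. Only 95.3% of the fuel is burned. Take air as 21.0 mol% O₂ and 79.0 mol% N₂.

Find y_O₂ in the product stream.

0.0739

Stoichiometric O₂ = 0.5 × 575 = 287.5 kmol; O₂ fed = 287.5 × 1.590 = 457.1 kmol.
N₂ fed = 457.1 × 79/21 = 1720 kmol.
Fuel reacted = 0.953 × 575 → ξ = 548 kmol.
Outlet (n = n₀ + ν ξ):
  H₂: 575 − 1(548) = 27.02
  O₂: 457.1 − 0.5(548) = 183.1
  N₂: 1720 (inert)
  H₂O: 0 + 1(548) = 548
Total out = 2478 kmol; y_O₂ = 183.1 / 2478 = 0.07391.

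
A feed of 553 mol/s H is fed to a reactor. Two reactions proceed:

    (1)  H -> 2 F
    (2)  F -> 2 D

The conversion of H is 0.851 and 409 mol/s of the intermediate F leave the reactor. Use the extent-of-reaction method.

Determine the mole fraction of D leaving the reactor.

Conversion of H: H consumed = 1ξ₁ = 0.851 × 553 → ξ₁ = 470.6 mol/s.
F balance: n_F = 0 + 2ξ₁ − 1ξ₂ = 409 → ξ₂ = (2·470.6 − 409)/1 = 532.2 mol/s.
Outlet amounts (n = n₀ + Σ ν·ξ):
  H: 553 − 1(470.6) = 82.4
  F: 0 + 2(470.6) − 1(532.2) = 409
  D: 0 + 2(532.2) = 1064
Total out = 1556 mol/s; y_D = 1064 / 1556 = 0.6842.

0.684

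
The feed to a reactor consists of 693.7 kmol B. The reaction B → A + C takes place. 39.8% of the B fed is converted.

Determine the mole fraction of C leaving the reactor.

0.285

B reacted = 0.398 × 693.7 = 276.1 kmol; ν_B = −1, so ξ = 276.1/1 = 276.1 kmol.
Outlet amounts (n = n₀ + ν ξ):
  B: 693.7 − 1(276.1) = 417.6
  A: 0 + 1(276.1) = 276.1
  C: 0 + 1(276.1) = 276.1
Total out = 969.8 kmol; y_C = 276.1 / 969.8 = 0.2847.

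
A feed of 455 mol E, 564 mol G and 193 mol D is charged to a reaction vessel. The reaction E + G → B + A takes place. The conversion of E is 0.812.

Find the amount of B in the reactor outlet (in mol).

E reacted = 0.812 × 455 = 369.5 mol; ν_E = −1, so ξ = 369.5/1 = 369.5 mol.
Outlet amounts (n = n₀ + ν ξ):
  E: 455 − 1(369.5) = 85.54
  G: 564 − 1(369.5) = 194.5
  B: 0 + 1(369.5) = 369.5
  A: 0 + 1(369.5) = 369.5
  D: 193 (inert)

369 mol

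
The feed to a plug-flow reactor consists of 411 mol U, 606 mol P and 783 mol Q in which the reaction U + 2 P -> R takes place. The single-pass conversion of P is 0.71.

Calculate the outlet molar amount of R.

P reacted = 0.71 × 606 = 430.3 mol; ν_P = −2, so ξ = 430.3/2 = 215.1 mol.
Outlet amounts (n = n₀ + ν ξ):
  U: 411 − 1(215.1) = 195.9
  P: 606 − 2(215.1) = 175.7
  R: 0 + 1(215.1) = 215.1
  Q: 783 (inert)

215 mol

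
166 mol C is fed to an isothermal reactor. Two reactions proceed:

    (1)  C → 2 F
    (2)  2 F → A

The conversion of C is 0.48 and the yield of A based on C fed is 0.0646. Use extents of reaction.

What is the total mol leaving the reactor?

235 mol

Conversion of C: C consumed = 1ξ₁ = 0.48 × 166 → ξ₁ = 79.68 mol.
Yield of A: 1ξ₂ / 166 = 0.0646 → ξ₂ = 10.72 mol.
Outlet amounts (n = n₀ + Σ ν·ξ):
  C: 166 − 1(79.68) = 86.32
  F: 0 + 2(79.68) − 2(10.72) = 137.9
  A: 0 + 1(10.72) = 10.72
Total out = 86.32 + 137.9 + 10.72 = 235 mol.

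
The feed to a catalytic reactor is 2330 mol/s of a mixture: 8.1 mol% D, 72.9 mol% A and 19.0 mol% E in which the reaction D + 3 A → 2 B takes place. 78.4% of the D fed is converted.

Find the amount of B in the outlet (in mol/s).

296 mol/s

D reacted = 0.784 × 188.7 = 148 mol/s; ν_D = −1, so ξ = 148/1 = 148 mol/s.
Outlet amounts (n = n₀ + ν ξ):
  D: 188.7 − 1(148) = 40.77
  A: 1699 − 3(148) = 1255
  B: 0 + 2(148) = 295.9
  E: 442.7 (inert)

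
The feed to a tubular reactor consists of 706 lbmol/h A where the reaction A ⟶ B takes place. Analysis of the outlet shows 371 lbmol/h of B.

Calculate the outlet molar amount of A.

For B: n = n₀ + 1ξ → 371 = 0 + 1ξ, giving ξ = 371 lbmol/h.
Outlet amounts (n = n₀ + ν ξ):
  A: 706 − 1(371) = 335
  B: 0 + 1(371) = 371

335 lbmol/h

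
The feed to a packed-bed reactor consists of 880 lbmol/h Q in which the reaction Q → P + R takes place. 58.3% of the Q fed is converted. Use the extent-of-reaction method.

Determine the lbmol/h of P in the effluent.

513 lbmol/h

Q reacted = 0.583 × 880 = 513 lbmol/h; ν_Q = −1, so ξ = 513/1 = 513 lbmol/h.
Outlet amounts (n = n₀ + ν ξ):
  Q: 880 − 1(513) = 367
  P: 0 + 1(513) = 513
  R: 0 + 1(513) = 513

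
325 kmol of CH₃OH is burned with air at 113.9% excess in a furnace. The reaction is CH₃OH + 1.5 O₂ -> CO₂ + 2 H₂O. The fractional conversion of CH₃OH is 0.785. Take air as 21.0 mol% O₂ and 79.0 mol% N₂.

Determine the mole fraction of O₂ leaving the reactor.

0.122

Stoichiometric O₂ = 1.5 × 325 = 487.5 kmol; O₂ fed = 487.5 × 2.139 = 1043 kmol.
N₂ fed = 1043 × 79/21 = 3923 kmol.
Fuel reacted = 0.785 × 325 → ξ = 255.1 kmol.
Outlet (n = n₀ + ν ξ):
  CH₃OH: 325 − 1(255.1) = 69.88
  O₂: 1043 − 1.5(255.1) = 660.1
  N₂: 3923 (inert)
  CO₂: 0 + 1(255.1) = 255.1
  H₂O: 0 + 2(255.1) = 510.2
Total out = 5418 kmol; y_O₂ = 660.1 / 5418 = 0.1218.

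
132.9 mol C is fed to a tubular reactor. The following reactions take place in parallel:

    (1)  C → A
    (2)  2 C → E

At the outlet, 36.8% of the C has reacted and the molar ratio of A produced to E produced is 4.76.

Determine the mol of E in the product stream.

7.23 mol

Conversion of C: C consumed = 0.368 × 132.9 = 48.91 mol = 1ξ₁ + 2ξ₂.
Selectivity: 1ξ₁ / (1ξ₂) = 4.76 → ξ₁ = 4.76 ξ₂.
Substitute: (1·4.76 + 2) ξ₂ = 48.91 → ξ₂ = 7.235 mol, ξ₁ = 34.44 mol.
Outlet amounts (n = n₀ + Σ ν·ξ):
  C: 132.9 − 1(34.44) − 2(7.235) = 83.99
  A: 0 + 1(34.44) = 34.44
  E: 0 + 1(7.235) = 7.235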